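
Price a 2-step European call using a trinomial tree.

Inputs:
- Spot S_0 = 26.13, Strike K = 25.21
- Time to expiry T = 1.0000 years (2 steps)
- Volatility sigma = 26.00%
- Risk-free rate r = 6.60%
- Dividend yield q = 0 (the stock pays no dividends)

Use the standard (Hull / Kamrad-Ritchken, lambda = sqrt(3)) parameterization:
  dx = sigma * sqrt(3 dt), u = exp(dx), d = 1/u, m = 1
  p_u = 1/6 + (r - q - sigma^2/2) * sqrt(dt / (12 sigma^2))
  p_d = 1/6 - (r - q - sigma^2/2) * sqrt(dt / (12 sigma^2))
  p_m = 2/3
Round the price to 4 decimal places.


Answer: Price = V(0,0) = 3.8317

Derivation:
dt = T/N = 0.500000; dx = sigma*sqrt(3*dt) = 0.318434
u = exp(dx) = 1.374972; d = 1/u = 0.727287
p_u = 0.191947, p_m = 0.666667, p_d = 0.141387
Discount per step: exp(-r*dt) = 0.967539
Stock lattice S(k, j) with j the centered position index:
  k=0: S(0,+0) = 26.1300
  k=1: S(1,-1) = 19.0040; S(1,+0) = 26.1300; S(1,+1) = 35.9280
  k=2: S(2,-2) = 13.8214; S(2,-1) = 19.0040; S(2,+0) = 26.1300; S(2,+1) = 35.9280; S(2,+2) = 49.4000
Terminal payoffs V(N, j) = max(S_T - K, 0):
  V(2,-2) = 0.000000; V(2,-1) = 0.000000; V(2,+0) = 0.920000; V(2,+1) = 10.718029; V(2,+2) = 24.190049
Backward induction: V(k, j) = exp(-r*dt) * [p_u * V(k+1, j+1) + p_m * V(k+1, j) + p_d * V(k+1, j-1)]
  V(1,-1) = exp(-r*dt) * [p_u*0.920000 + p_m*0.000000 + p_d*0.000000] = 0.170859
  V(1,+0) = exp(-r*dt) * [p_u*10.718029 + p_m*0.920000 + p_d*0.000000] = 2.583931
  V(1,+1) = exp(-r*dt) * [p_u*24.190049 + p_m*10.718029 + p_d*0.920000] = 11.531732
  V(0,+0) = exp(-r*dt) * [p_u*11.531732 + p_m*2.583931 + p_d*0.170859] = 3.831699


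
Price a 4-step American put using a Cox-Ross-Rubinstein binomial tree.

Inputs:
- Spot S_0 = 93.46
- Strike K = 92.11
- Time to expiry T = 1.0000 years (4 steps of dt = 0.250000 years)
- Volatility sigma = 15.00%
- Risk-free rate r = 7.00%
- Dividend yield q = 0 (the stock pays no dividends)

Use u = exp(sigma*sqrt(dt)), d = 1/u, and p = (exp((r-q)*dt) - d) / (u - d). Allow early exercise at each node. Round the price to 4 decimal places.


Answer: Price = V(0,0) = 2.8013

Derivation:
dt = T/N = 0.250000
u = exp(sigma*sqrt(dt)) = 1.077884; d = 1/u = 0.927743
p = (exp((r-q)*dt) - d) / (u - d) = 0.598842
Discount per step: exp(-r*dt) = 0.982652
Stock lattice S(k, i) with i counting down-moves:
  k=0: S(0,0) = 93.4600
  k=1: S(1,0) = 100.7391; S(1,1) = 86.7069
  k=2: S(2,0) = 108.5850; S(2,1) = 93.4600; S(2,2) = 80.4418
  k=3: S(3,0) = 117.0421; S(3,1) = 100.7391; S(3,2) = 86.7069; S(3,3) = 74.6293
  k=4: S(4,0) = 126.1578; S(4,1) = 108.5850; S(4,2) = 93.4600; S(4,3) = 80.4418; S(4,4) = 69.2369
Terminal payoffs V(N, i) = max(K - S_T, 0):
  V(4,0) = 0.000000; V(4,1) = 0.000000; V(4,2) = 0.000000; V(4,3) = 11.668233; V(4,4) = 22.873129
Backward induction: V(k, i) = exp(-r*dt) * [p * V(k+1, i) + (1-p) * V(k+1, i+1)]; then take max(V_cont, immediate exercise) for American.
  V(3,0) = exp(-r*dt) * [p*0.000000 + (1-p)*0.000000] = 0.000000; exercise = 0.000000; V(3,0) = max -> 0.000000
  V(3,1) = exp(-r*dt) * [p*0.000000 + (1-p)*0.000000] = 0.000000; exercise = 0.000000; V(3,1) = max -> 0.000000
  V(3,2) = exp(-r*dt) * [p*0.000000 + (1-p)*11.668233] = 4.599603; exercise = 5.403094; V(3,2) = max -> 5.403094
  V(3,3) = exp(-r*dt) * [p*11.668233 + (1-p)*22.873129] = 15.882772; exercise = 17.480674; V(3,3) = max -> 17.480674
  V(2,0) = exp(-r*dt) * [p*0.000000 + (1-p)*0.000000] = 0.000000; exercise = 0.000000; V(2,0) = max -> 0.000000
  V(2,1) = exp(-r*dt) * [p*0.000000 + (1-p)*5.403094] = 2.129893; exercise = 0.000000; V(2,1) = max -> 2.129893
  V(2,2) = exp(-r*dt) * [p*5.403094 + (1-p)*17.480674] = 10.070330; exercise = 11.668233; V(2,2) = max -> 11.668233
  V(1,0) = exp(-r*dt) * [p*0.000000 + (1-p)*2.129893] = 0.839601; exercise = 0.000000; V(1,0) = max -> 0.839601
  V(1,1) = exp(-r*dt) * [p*2.129893 + (1-p)*11.668233] = 5.852946; exercise = 5.403094; V(1,1) = max -> 5.852946
  V(0,0) = exp(-r*dt) * [p*0.839601 + (1-p)*5.852946] = 2.801291; exercise = 0.000000; V(0,0) = max -> 2.801291


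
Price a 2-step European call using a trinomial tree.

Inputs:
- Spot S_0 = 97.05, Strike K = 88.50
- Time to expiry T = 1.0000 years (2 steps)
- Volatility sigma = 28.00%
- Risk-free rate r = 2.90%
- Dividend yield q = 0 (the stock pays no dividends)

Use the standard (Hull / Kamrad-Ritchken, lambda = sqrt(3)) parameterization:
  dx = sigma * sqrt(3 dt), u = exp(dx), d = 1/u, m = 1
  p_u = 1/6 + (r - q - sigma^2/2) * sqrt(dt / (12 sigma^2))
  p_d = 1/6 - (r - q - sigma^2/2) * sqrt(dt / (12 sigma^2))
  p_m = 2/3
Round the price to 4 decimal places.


dt = T/N = 0.500000; dx = sigma*sqrt(3*dt) = 0.342929
u = exp(dx) = 1.409068; d = 1/u = 0.709689
p_u = 0.159231, p_m = 0.666667, p_d = 0.174103
Discount per step: exp(-r*dt) = 0.985605
Stock lattice S(k, j) with j the centered position index:
  k=0: S(0,+0) = 97.0500
  k=1: S(1,-1) = 68.8753; S(1,+0) = 97.0500; S(1,+1) = 136.7501
  k=2: S(2,-2) = 48.8800; S(2,-1) = 68.8753; S(2,+0) = 97.0500; S(2,+1) = 136.7501; S(2,+2) = 192.6901
Terminal payoffs V(N, j) = max(S_T - K, 0):
  V(2,-2) = 0.000000; V(2,-1) = 0.000000; V(2,+0) = 8.550000; V(2,+1) = 48.250059; V(2,+2) = 104.190146
Backward induction: V(k, j) = exp(-r*dt) * [p_u * V(k+1, j+1) + p_m * V(k+1, j) + p_d * V(k+1, j-1)]
  V(1,-1) = exp(-r*dt) * [p_u*8.550000 + p_m*0.000000 + p_d*0.000000] = 1.341824
  V(1,+0) = exp(-r*dt) * [p_u*48.250059 + p_m*8.550000 + p_d*0.000000] = 13.190240
  V(1,+1) = exp(-r*dt) * [p_u*104.190146 + p_m*48.250059 + p_d*8.550000] = 49.522251
  V(0,+0) = exp(-r*dt) * [p_u*49.522251 + p_m*13.190240 + p_d*1.341824] = 16.669109

Answer: Price = V(0,0) = 16.6691


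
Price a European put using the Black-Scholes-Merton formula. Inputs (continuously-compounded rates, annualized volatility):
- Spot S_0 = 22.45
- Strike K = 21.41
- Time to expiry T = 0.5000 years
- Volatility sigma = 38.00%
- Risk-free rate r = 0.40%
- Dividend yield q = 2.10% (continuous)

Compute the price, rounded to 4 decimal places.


Answer: Price = 1.9291

Derivation:
d1 = (ln(S/K) + (r - q + 0.5*sigma^2) * T) / (sigma * sqrt(T)) = 0.27924209
d2 = d1 - sigma * sqrt(T) = 0.01054152
exp(-rT) = 0.99800200; exp(-qT) = 0.98955493
P = K * exp(-rT) * N(-d2) - S_0 * exp(-qT) * N(-d1)
N(-d1) = 0.39002952; N(-d2) = 0.49579462
P = 21.4100 * 0.99800200 * 0.49579462 - 22.4500 * 0.98955493 * 0.39002952 = 1.9291


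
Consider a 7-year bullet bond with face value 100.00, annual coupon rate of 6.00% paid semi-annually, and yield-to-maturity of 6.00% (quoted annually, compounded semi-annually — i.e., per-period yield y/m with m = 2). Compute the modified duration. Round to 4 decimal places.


Answer: Modified duration = 5.6480

Derivation:
Coupon per period c = face * coupon_rate / m = 3.000000
Periods per year m = 2; per-period yield y/m = 0.030000
Number of cashflows N = 14
Cashflows (t years, CF_t, discount factor 1/(1+y/m)^(m*t), PV):
  t = 0.5000: CF_t = 3.000000, DF = 0.970874, PV = 2.912621
  t = 1.0000: CF_t = 3.000000, DF = 0.942596, PV = 2.827788
  t = 1.5000: CF_t = 3.000000, DF = 0.915142, PV = 2.745425
  t = 2.0000: CF_t = 3.000000, DF = 0.888487, PV = 2.665461
  t = 2.5000: CF_t = 3.000000, DF = 0.862609, PV = 2.587826
  t = 3.0000: CF_t = 3.000000, DF = 0.837484, PV = 2.512453
  t = 3.5000: CF_t = 3.000000, DF = 0.813092, PV = 2.439275
  t = 4.0000: CF_t = 3.000000, DF = 0.789409, PV = 2.368228
  t = 4.5000: CF_t = 3.000000, DF = 0.766417, PV = 2.299250
  t = 5.0000: CF_t = 3.000000, DF = 0.744094, PV = 2.232282
  t = 5.5000: CF_t = 3.000000, DF = 0.722421, PV = 2.167264
  t = 6.0000: CF_t = 3.000000, DF = 0.701380, PV = 2.104140
  t = 6.5000: CF_t = 3.000000, DF = 0.680951, PV = 2.042854
  t = 7.0000: CF_t = 103.000000, DF = 0.661118, PV = 68.095134
Price P = sum_t PV_t = 100.000000
First compute Macaulay numerator sum_t t * PV_t:
  t * PV_t at t = 0.5000: 1.456311
  t * PV_t at t = 1.0000: 2.827788
  t * PV_t at t = 1.5000: 4.118137
  t * PV_t at t = 2.0000: 5.330922
  t * PV_t at t = 2.5000: 6.469566
  t * PV_t at t = 3.0000: 7.537358
  t * PV_t at t = 3.5000: 8.537461
  t * PV_t at t = 4.0000: 9.472911
  t * PV_t at t = 4.5000: 10.346626
  t * PV_t at t = 5.0000: 11.161409
  t * PV_t at t = 5.5000: 11.919951
  t * PV_t at t = 6.0000: 12.624838
  t * PV_t at t = 6.5000: 13.278551
  t * PV_t at t = 7.0000: 476.665938
Macaulay duration D = 581.747767 / 100.000000 = 5.817478
Modified duration = D / (1 + y/m) = 5.817478 / (1 + 0.030000) = 5.648037


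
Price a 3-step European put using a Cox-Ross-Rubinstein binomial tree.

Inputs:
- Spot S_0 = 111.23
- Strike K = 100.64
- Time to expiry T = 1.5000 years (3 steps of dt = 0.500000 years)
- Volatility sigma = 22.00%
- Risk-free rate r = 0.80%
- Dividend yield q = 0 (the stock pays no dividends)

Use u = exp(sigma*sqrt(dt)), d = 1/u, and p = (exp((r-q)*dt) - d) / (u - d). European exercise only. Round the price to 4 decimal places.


Answer: Price = V(0,0) = 6.5541

Derivation:
dt = T/N = 0.500000
u = exp(sigma*sqrt(dt)) = 1.168316; d = 1/u = 0.855933
p = (exp((r-q)*dt) - d) / (u - d) = 0.474018
Discount per step: exp(-r*dt) = 0.996008
Stock lattice S(k, i) with i counting down-moves:
  k=0: S(0,0) = 111.2300
  k=1: S(1,0) = 129.9518; S(1,1) = 95.2054
  k=2: S(2,0) = 151.8248; S(2,1) = 111.2300; S(2,2) = 81.4894
  k=3: S(3,0) = 177.3793; S(3,1) = 129.9518; S(3,2) = 95.2054; S(3,3) = 69.7495
Terminal payoffs V(N, i) = max(K - S_T, 0):
  V(3,0) = 0.000000; V(3,1) = 0.000000; V(3,2) = 5.434602; V(3,3) = 30.890542
Backward induction: V(k, i) = exp(-r*dt) * [p * V(k+1, i) + (1-p) * V(k+1, i+1)].
  V(2,0) = exp(-r*dt) * [p*0.000000 + (1-p)*0.000000] = 0.000000
  V(2,1) = exp(-r*dt) * [p*0.000000 + (1-p)*5.434602] = 2.847093
  V(2,2) = exp(-r*dt) * [p*5.434602 + (1-p)*30.890542] = 18.748828
  V(1,0) = exp(-r*dt) * [p*0.000000 + (1-p)*2.847093] = 1.491542
  V(1,1) = exp(-r*dt) * [p*2.847093 + (1-p)*18.748828] = 11.166368
  V(0,0) = exp(-r*dt) * [p*1.491542 + (1-p)*11.166368] = 6.554060


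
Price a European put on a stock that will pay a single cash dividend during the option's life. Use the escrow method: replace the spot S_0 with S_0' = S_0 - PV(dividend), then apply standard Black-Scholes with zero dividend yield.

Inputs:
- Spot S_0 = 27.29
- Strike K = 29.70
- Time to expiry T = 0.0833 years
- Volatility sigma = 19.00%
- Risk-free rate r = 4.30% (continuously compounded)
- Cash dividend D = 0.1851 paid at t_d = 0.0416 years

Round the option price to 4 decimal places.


PV(D) = D * exp(-r * t_d) = 0.1851 * 0.99821280 = 0.18476919
S_0' = S_0 - PV(D) = 27.2900 - 0.18476919 = 27.10523081
d1 = (ln(S_0'/K) + (r + sigma^2/2)*T) / (sigma*sqrt(T)) = -1.57438176
d2 = d1 - sigma*sqrt(T) = -1.62921907
exp(-rT) = 0.99642451
N(-d1) = 0.94230039; N(-d2) = 0.94836667
P = K * exp(-rT) * N(-d2) - S_0' * N(-d1) = 29.7000 * 0.99642451 * 0.94836667 - 27.10523081 * 0.94230039 = 2.5245

Answer: Price = 2.5245


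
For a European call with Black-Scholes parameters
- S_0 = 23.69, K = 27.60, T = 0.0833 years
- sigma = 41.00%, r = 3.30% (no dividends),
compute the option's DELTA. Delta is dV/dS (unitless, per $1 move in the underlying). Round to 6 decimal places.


d1 = -1.2085583116; d2 = -1.3268914430
phi(d1) = 0.1921949362; exp(-qT) = 1.0000000000; exp(-rT) = 0.9972548748
N(d1) = 0.1134162903
Delta = exp(-qT) * N(d1) = 1.0000000000 * 0.1134162903 = 0.113416

Answer: Delta = 0.113416


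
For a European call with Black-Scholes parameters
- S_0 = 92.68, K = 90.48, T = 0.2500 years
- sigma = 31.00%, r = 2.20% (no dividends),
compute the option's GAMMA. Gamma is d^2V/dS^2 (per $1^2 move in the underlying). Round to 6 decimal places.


Answer: Gamma = 0.026792

Derivation:
d1 = 0.2679765662; d2 = 0.1129765662
phi(d1) = 0.3848720825; exp(-qT) = 1.0000000000; exp(-rT) = 0.9945150973
Gamma = exp(-qT) * phi(d1) / (S * sigma * sqrt(T)) = 1.0000000000 * 0.3848720825 / (92.6800 * 0.3100 * 0.5000000000) = 0.026792


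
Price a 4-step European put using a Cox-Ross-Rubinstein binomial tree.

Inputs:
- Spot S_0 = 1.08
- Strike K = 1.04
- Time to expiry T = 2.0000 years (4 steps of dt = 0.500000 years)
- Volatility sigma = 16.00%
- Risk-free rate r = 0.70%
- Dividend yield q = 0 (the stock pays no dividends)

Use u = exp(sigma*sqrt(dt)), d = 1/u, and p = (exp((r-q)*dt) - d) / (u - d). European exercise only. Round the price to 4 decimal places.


dt = T/N = 0.500000
u = exp(sigma*sqrt(dt)) = 1.119785; d = 1/u = 0.893028
p = (exp((r-q)*dt) - d) / (u - d) = 0.487208
Discount per step: exp(-r*dt) = 0.996506
Stock lattice S(k, i) with i counting down-moves:
  k=0: S(0,0) = 1.0800
  k=1: S(1,0) = 1.2094; S(1,1) = 0.9645
  k=2: S(2,0) = 1.3542; S(2,1) = 1.0800; S(2,2) = 0.8613
  k=3: S(3,0) = 1.5165; S(3,1) = 1.2094; S(3,2) = 0.9645; S(3,3) = 0.7692
  k=4: S(4,0) = 1.6981; S(4,1) = 1.3542; S(4,2) = 1.0800; S(4,3) = 0.8613; S(4,4) = 0.6869
Terminal payoffs V(N, i) = max(K - S_T, 0):
  V(4,0) = 0.000000; V(4,1) = 0.000000; V(4,2) = 0.000000; V(4,3) = 0.178701; V(4,4) = 0.353114
Backward induction: V(k, i) = exp(-r*dt) * [p * V(k+1, i) + (1-p) * V(k+1, i+1)].
  V(3,0) = exp(-r*dt) * [p*0.000000 + (1-p)*0.000000] = 0.000000
  V(3,1) = exp(-r*dt) * [p*0.000000 + (1-p)*0.000000] = 0.000000
  V(3,2) = exp(-r*dt) * [p*0.000000 + (1-p)*0.178701] = 0.091316
  V(3,3) = exp(-r*dt) * [p*0.178701 + (1-p)*0.353114] = 0.267202
  V(2,0) = exp(-r*dt) * [p*0.000000 + (1-p)*0.000000] = 0.000000
  V(2,1) = exp(-r*dt) * [p*0.000000 + (1-p)*0.091316] = 0.046663
  V(2,2) = exp(-r*dt) * [p*0.091316 + (1-p)*0.267202] = 0.180875
  V(1,0) = exp(-r*dt) * [p*0.000000 + (1-p)*0.046663] = 0.023845
  V(1,1) = exp(-r*dt) * [p*0.046663 + (1-p)*0.180875] = 0.115082
  V(0,0) = exp(-r*dt) * [p*0.023845 + (1-p)*0.115082] = 0.070384

Answer: Price = V(0,0) = 0.0704


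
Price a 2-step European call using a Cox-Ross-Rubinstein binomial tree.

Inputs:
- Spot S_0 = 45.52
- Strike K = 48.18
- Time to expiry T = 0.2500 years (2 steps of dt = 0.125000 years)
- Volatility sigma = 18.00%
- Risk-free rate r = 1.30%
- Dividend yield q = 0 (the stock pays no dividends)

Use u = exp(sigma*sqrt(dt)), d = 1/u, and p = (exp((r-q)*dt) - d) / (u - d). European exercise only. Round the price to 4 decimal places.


dt = T/N = 0.125000
u = exp(sigma*sqrt(dt)) = 1.065708; d = 1/u = 0.938343
p = (exp((r-q)*dt) - d) / (u - d) = 0.496864
Discount per step: exp(-r*dt) = 0.998376
Stock lattice S(k, i) with i counting down-moves:
  k=0: S(0,0) = 45.5200
  k=1: S(1,0) = 48.5110; S(1,1) = 42.7134
  k=2: S(2,0) = 51.6986; S(2,1) = 45.5200; S(2,2) = 40.0798
Terminal payoffs V(N, i) = max(S_T - K, 0):
  V(2,0) = 3.518616; V(2,1) = 0.000000; V(2,2) = 0.000000
Backward induction: V(k, i) = exp(-r*dt) * [p * V(k+1, i) + (1-p) * V(k+1, i+1)].
  V(1,0) = exp(-r*dt) * [p*3.518616 + (1-p)*0.000000] = 1.745436
  V(1,1) = exp(-r*dt) * [p*0.000000 + (1-p)*0.000000] = 0.000000
  V(0,0) = exp(-r*dt) * [p*1.745436 + (1-p)*0.000000] = 0.865837

Answer: Price = V(0,0) = 0.8658


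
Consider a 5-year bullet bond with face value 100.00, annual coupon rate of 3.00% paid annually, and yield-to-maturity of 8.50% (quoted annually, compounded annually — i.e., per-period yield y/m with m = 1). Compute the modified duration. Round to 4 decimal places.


Answer: Modified duration = 4.3074

Derivation:
Coupon per period c = face * coupon_rate / m = 3.000000
Periods per year m = 1; per-period yield y/m = 0.085000
Number of cashflows N = 5
Cashflows (t years, CF_t, discount factor 1/(1+y/m)^(m*t), PV):
  t = 1.0000: CF_t = 3.000000, DF = 0.921659, PV = 2.764977
  t = 2.0000: CF_t = 3.000000, DF = 0.849455, PV = 2.548366
  t = 3.0000: CF_t = 3.000000, DF = 0.782908, PV = 2.348724
  t = 4.0000: CF_t = 3.000000, DF = 0.721574, PV = 2.164723
  t = 5.0000: CF_t = 103.000000, DF = 0.665045, PV = 68.499679
Price P = sum_t PV_t = 78.326469
First compute Macaulay numerator sum_t t * PV_t:
  t * PV_t at t = 1.0000: 2.764977
  t * PV_t at t = 2.0000: 5.096732
  t * PV_t at t = 3.0000: 7.046173
  t * PV_t at t = 4.0000: 8.658891
  t * PV_t at t = 5.0000: 342.498393
Macaulay duration D = 366.065166 / 78.326469 = 4.673582
Modified duration = D / (1 + y/m) = 4.673582 / (1 + 0.085000) = 4.307449


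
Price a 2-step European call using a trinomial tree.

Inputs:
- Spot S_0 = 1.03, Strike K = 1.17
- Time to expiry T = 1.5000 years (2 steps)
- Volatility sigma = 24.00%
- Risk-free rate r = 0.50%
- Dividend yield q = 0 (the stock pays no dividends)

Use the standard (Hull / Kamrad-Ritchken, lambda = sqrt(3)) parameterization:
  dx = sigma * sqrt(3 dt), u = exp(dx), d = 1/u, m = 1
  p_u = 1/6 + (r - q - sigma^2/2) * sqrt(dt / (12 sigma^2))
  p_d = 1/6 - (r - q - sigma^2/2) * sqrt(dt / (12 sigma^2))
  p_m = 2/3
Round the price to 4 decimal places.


dt = T/N = 0.750000; dx = sigma*sqrt(3*dt) = 0.360000
u = exp(dx) = 1.433329; d = 1/u = 0.697676
p_u = 0.141875, p_m = 0.666667, p_d = 0.191458
Discount per step: exp(-r*dt) = 0.996257
Stock lattice S(k, j) with j the centered position index:
  k=0: S(0,+0) = 1.0300
  k=1: S(1,-1) = 0.7186; S(1,+0) = 1.0300; S(1,+1) = 1.4763
  k=2: S(2,-2) = 0.5014; S(2,-1) = 0.7186; S(2,+0) = 1.0300; S(2,+1) = 1.4763; S(2,+2) = 2.1161
Terminal payoffs V(N, j) = max(S_T - K, 0):
  V(2,-2) = 0.000000; V(2,-1) = 0.000000; V(2,+0) = 0.000000; V(2,+1) = 0.306329; V(2,+2) = 0.946066
Backward induction: V(k, j) = exp(-r*dt) * [p_u * V(k+1, j+1) + p_m * V(k+1, j) + p_d * V(k+1, j-1)]
  V(1,-1) = exp(-r*dt) * [p_u*0.000000 + p_m*0.000000 + p_d*0.000000] = 0.000000
  V(1,+0) = exp(-r*dt) * [p_u*0.306329 + p_m*0.000000 + p_d*0.000000] = 0.043298
  V(1,+1) = exp(-r*dt) * [p_u*0.946066 + p_m*0.306329 + p_d*0.000000] = 0.337176
  V(0,+0) = exp(-r*dt) * [p_u*0.337176 + p_m*0.043298 + p_d*0.000000] = 0.076415

Answer: Price = V(0,0) = 0.0764


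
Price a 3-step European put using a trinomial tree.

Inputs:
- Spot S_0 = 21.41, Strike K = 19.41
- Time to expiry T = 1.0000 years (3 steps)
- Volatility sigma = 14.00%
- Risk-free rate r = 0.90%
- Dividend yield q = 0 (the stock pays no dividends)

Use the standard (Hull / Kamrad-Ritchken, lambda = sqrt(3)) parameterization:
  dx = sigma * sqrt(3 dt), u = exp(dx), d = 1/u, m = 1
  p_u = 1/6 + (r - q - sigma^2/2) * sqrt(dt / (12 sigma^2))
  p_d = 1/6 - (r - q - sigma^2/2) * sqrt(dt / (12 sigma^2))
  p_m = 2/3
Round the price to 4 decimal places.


Answer: Price = V(0,0) = 0.3923

Derivation:
dt = T/N = 0.333333; dx = sigma*sqrt(3*dt) = 0.140000
u = exp(dx) = 1.150274; d = 1/u = 0.869358
p_u = 0.165714, p_m = 0.666667, p_d = 0.167619
Discount per step: exp(-r*dt) = 0.997004
Stock lattice S(k, j) with j the centered position index:
  k=0: S(0,+0) = 21.4100
  k=1: S(1,-1) = 18.6130; S(1,+0) = 21.4100; S(1,+1) = 24.6274
  k=2: S(2,-2) = 16.1813; S(2,-1) = 18.6130; S(2,+0) = 21.4100; S(2,+1) = 24.6274; S(2,+2) = 28.3282
  k=3: S(3,-3) = 14.0674; S(3,-2) = 16.1813; S(3,-1) = 18.6130; S(3,+0) = 21.4100; S(3,+1) = 24.6274; S(3,+2) = 28.3282; S(3,+3) = 32.5852
Terminal payoffs V(N, j) = max(K - S_T, 0):
  V(3,-3) = 5.342628; V(3,-2) = 3.228670; V(3,-1) = 0.797040; V(3,+0) = 0.000000; V(3,+1) = 0.000000; V(3,+2) = 0.000000; V(3,+3) = 0.000000
Backward induction: V(k, j) = exp(-r*dt) * [p_u * V(k+1, j+1) + p_m * V(k+1, j) + p_d * V(k+1, j-1)]
  V(2,-2) = exp(-r*dt) * [p_u*0.797040 + p_m*3.228670 + p_d*5.342628] = 3.170528
  V(2,-1) = exp(-r*dt) * [p_u*0.000000 + p_m*0.797040 + p_d*3.228670] = 1.069334
  V(2,+0) = exp(-r*dt) * [p_u*0.000000 + p_m*0.000000 + p_d*0.797040] = 0.133199
  V(2,+1) = exp(-r*dt) * [p_u*0.000000 + p_m*0.000000 + p_d*0.000000] = 0.000000
  V(2,+2) = exp(-r*dt) * [p_u*0.000000 + p_m*0.000000 + p_d*0.000000] = 0.000000
  V(1,-1) = exp(-r*dt) * [p_u*0.133199 + p_m*1.069334 + p_d*3.170528] = 1.262610
  V(1,+0) = exp(-r*dt) * [p_u*0.000000 + p_m*0.133199 + p_d*1.069334] = 0.267237
  V(1,+1) = exp(-r*dt) * [p_u*0.000000 + p_m*0.000000 + p_d*0.133199] = 0.022260
  V(0,+0) = exp(-r*dt) * [p_u*0.022260 + p_m*0.267237 + p_d*1.262610] = 0.392306


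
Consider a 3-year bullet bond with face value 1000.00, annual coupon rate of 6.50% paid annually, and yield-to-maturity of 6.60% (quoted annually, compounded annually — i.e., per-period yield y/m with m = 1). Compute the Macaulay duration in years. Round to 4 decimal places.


Answer: Macaulay duration = 2.8204 years

Derivation:
Coupon per period c = face * coupon_rate / m = 65.000000
Periods per year m = 1; per-period yield y/m = 0.066000
Number of cashflows N = 3
Cashflows (t years, CF_t, discount factor 1/(1+y/m)^(m*t), PV):
  t = 1.0000: CF_t = 65.000000, DF = 0.938086, PV = 60.975610
  t = 2.0000: CF_t = 65.000000, DF = 0.880006, PV = 57.200384
  t = 3.0000: CF_t = 1065.000000, DF = 0.825521, PV = 879.180392
Price P = sum_t PV_t = 997.356386
Macaulay numerator sum_t t * PV_t:
  t * PV_t at t = 1.0000: 60.975610
  t * PV_t at t = 2.0000: 114.400769
  t * PV_t at t = 3.0000: 2637.541176
Macaulay duration D = (sum_t t * PV_t) / P = 2812.917555 / 997.356386 = 2.820374


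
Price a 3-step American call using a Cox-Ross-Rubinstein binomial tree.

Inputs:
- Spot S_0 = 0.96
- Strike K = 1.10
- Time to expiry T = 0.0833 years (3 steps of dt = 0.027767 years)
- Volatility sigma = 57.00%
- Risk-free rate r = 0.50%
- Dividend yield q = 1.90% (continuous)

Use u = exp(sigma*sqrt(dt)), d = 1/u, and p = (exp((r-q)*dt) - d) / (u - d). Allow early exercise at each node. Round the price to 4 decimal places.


Answer: Price = V(0,0) = 0.0188

Derivation:
dt = T/N = 0.027767
u = exp(sigma*sqrt(dt)) = 1.099638; d = 1/u = 0.909390
p = (exp((r-q)*dt) - d) / (u - d) = 0.474230
Discount per step: exp(-r*dt) = 0.999861
Stock lattice S(k, i) with i counting down-moves:
  k=0: S(0,0) = 0.9600
  k=1: S(1,0) = 1.0557; S(1,1) = 0.8730
  k=2: S(2,0) = 1.1608; S(2,1) = 0.9600; S(2,2) = 0.7939
  k=3: S(3,0) = 1.2765; S(3,1) = 1.0557; S(3,2) = 0.8730; S(3,3) = 0.7220
Terminal payoffs V(N, i) = max(S_T - K, 0):
  V(3,0) = 0.176499; V(3,1) = 0.000000; V(3,2) = 0.000000; V(3,3) = 0.000000
Backward induction: V(k, i) = exp(-r*dt) * [p * V(k+1, i) + (1-p) * V(k+1, i+1)]; then take max(V_cont, immediate exercise) for American.
  V(2,0) = exp(-r*dt) * [p*0.176499 + (1-p)*0.000000] = 0.083689; exercise = 0.060835; V(2,0) = max -> 0.083689
  V(2,1) = exp(-r*dt) * [p*0.000000 + (1-p)*0.000000] = 0.000000; exercise = 0.000000; V(2,1) = max -> 0.000000
  V(2,2) = exp(-r*dt) * [p*0.000000 + (1-p)*0.000000] = 0.000000; exercise = 0.000000; V(2,2) = max -> 0.000000
  V(1,0) = exp(-r*dt) * [p*0.083689 + (1-p)*0.000000] = 0.039682; exercise = 0.000000; V(1,0) = max -> 0.039682
  V(1,1) = exp(-r*dt) * [p*0.000000 + (1-p)*0.000000] = 0.000000; exercise = 0.000000; V(1,1) = max -> 0.000000
  V(0,0) = exp(-r*dt) * [p*0.039682 + (1-p)*0.000000] = 0.018816; exercise = 0.000000; V(0,0) = max -> 0.018816


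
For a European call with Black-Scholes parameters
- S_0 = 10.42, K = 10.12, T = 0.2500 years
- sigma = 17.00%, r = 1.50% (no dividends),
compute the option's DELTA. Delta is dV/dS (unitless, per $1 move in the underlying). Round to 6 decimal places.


d1 = 0.4303043820; d2 = 0.3453043820
phi(d1) = 0.3636659823; exp(-qT) = 1.0000000000; exp(-rT) = 0.9962570225
N(d1) = 0.6665128800
Delta = exp(-qT) * N(d1) = 1.0000000000 * 0.6665128800 = 0.666513

Answer: Delta = 0.666513


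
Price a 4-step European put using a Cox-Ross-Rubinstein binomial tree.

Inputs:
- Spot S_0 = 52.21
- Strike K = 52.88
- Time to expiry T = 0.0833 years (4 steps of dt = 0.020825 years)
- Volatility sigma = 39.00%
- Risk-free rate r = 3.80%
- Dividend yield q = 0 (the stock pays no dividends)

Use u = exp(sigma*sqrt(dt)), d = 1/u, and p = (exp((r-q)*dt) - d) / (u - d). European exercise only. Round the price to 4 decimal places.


dt = T/N = 0.020825
u = exp(sigma*sqrt(dt)) = 1.057894; d = 1/u = 0.945274
p = (exp((r-q)*dt) - d) / (u - d) = 0.492963
Discount per step: exp(-r*dt) = 0.999209
Stock lattice S(k, i) with i counting down-moves:
  k=0: S(0,0) = 52.2100
  k=1: S(1,0) = 55.2327; S(1,1) = 49.3528
  k=2: S(2,0) = 58.4303; S(2,1) = 52.2100; S(2,2) = 46.6519
  k=3: S(3,0) = 61.8131; S(3,1) = 55.2327; S(3,2) = 49.3528; S(3,3) = 44.0988
  k=4: S(4,0) = 65.3917; S(4,1) = 58.4303; S(4,2) = 52.2100; S(4,3) = 46.6519; S(4,4) = 41.6855
Terminal payoffs V(N, i) = max(K - S_T, 0):
  V(4,0) = 0.000000; V(4,1) = 0.000000; V(4,2) = 0.670000; V(4,3) = 6.228118; V(4,4) = 11.194536
Backward induction: V(k, i) = exp(-r*dt) * [p * V(k+1, i) + (1-p) * V(k+1, i+1)].
  V(3,0) = exp(-r*dt) * [p*0.000000 + (1-p)*0.000000] = 0.000000
  V(3,1) = exp(-r*dt) * [p*0.000000 + (1-p)*0.670000] = 0.339446
  V(3,2) = exp(-r*dt) * [p*0.670000 + (1-p)*6.228118] = 3.485412
  V(3,3) = exp(-r*dt) * [p*6.228118 + (1-p)*11.194536] = 8.739357
  V(2,0) = exp(-r*dt) * [p*0.000000 + (1-p)*0.339446] = 0.171975
  V(2,1) = exp(-r*dt) * [p*0.339446 + (1-p)*3.485412] = 1.933036
  V(2,2) = exp(-r*dt) * [p*3.485412 + (1-p)*8.739357] = 6.144491
  V(1,0) = exp(-r*dt) * [p*0.171975 + (1-p)*1.933036] = 1.064056
  V(1,1) = exp(-r*dt) * [p*1.933036 + (1-p)*6.144491] = 4.065181
  V(0,0) = exp(-r*dt) * [p*1.064056 + (1-p)*4.065181] = 2.583692

Answer: Price = V(0,0) = 2.5837


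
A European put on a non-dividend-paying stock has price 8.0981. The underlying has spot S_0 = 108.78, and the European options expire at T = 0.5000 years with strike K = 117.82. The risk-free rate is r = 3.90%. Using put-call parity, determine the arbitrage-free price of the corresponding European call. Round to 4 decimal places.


Answer: Call price = 1.3333

Derivation:
Put-call parity: C - P = S_0 * exp(-qT) - K * exp(-rT).
S_0 * exp(-qT) = 108.7800 * 1.00000000 = 108.78000000
K * exp(-rT) = 117.8200 * 0.98068890 = 115.54476563
C = P + S*exp(-qT) - K*exp(-rT)
C = 8.0981 + 108.78000000 - 115.54476563 = 1.3333


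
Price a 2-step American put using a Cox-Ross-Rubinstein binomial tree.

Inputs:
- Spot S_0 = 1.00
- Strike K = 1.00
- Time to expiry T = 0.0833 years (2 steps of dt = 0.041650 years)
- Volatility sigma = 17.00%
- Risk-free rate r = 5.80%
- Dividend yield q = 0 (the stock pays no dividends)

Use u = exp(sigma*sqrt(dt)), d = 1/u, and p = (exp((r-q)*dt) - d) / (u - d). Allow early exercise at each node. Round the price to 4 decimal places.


Answer: Price = V(0,0) = 0.0161

Derivation:
dt = T/N = 0.041650
u = exp(sigma*sqrt(dt)) = 1.035303; d = 1/u = 0.965901
p = (exp((r-q)*dt) - d) / (u - d) = 0.526177
Discount per step: exp(-r*dt) = 0.997587
Stock lattice S(k, i) with i counting down-moves:
  k=0: S(0,0) = 1.0000
  k=1: S(1,0) = 1.0353; S(1,1) = 0.9659
  k=2: S(2,0) = 1.0719; S(2,1) = 1.0000; S(2,2) = 0.9330
Terminal payoffs V(N, i) = max(K - S_T, 0):
  V(2,0) = 0.000000; V(2,1) = 0.000000; V(2,2) = 0.067036
Backward induction: V(k, i) = exp(-r*dt) * [p * V(k+1, i) + (1-p) * V(k+1, i+1)]; then take max(V_cont, immediate exercise) for American.
  V(1,0) = exp(-r*dt) * [p*0.000000 + (1-p)*0.000000] = 0.000000; exercise = 0.000000; V(1,0) = max -> 0.000000
  V(1,1) = exp(-r*dt) * [p*0.000000 + (1-p)*0.067036] = 0.031686; exercise = 0.034099; V(1,1) = max -> 0.034099
  V(0,0) = exp(-r*dt) * [p*0.000000 + (1-p)*0.034099] = 0.016118; exercise = 0.000000; V(0,0) = max -> 0.016118


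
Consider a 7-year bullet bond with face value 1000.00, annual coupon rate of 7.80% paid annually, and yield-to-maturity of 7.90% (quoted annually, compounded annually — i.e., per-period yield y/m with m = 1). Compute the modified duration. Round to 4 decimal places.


Coupon per period c = face * coupon_rate / m = 78.000000
Periods per year m = 1; per-period yield y/m = 0.079000
Number of cashflows N = 7
Cashflows (t years, CF_t, discount factor 1/(1+y/m)^(m*t), PV):
  t = 1.0000: CF_t = 78.000000, DF = 0.926784, PV = 72.289157
  t = 2.0000: CF_t = 78.000000, DF = 0.858929, PV = 66.996438
  t = 3.0000: CF_t = 78.000000, DF = 0.796041, PV = 62.091231
  t = 4.0000: CF_t = 78.000000, DF = 0.737758, PV = 57.545163
  t = 5.0000: CF_t = 78.000000, DF = 0.683743, PV = 53.331940
  t = 6.0000: CF_t = 78.000000, DF = 0.633682, PV = 49.427192
  t = 7.0000: CF_t = 1078.000000, DF = 0.587286, PV = 633.094657
Price P = sum_t PV_t = 994.775776
First compute Macaulay numerator sum_t t * PV_t:
  t * PV_t at t = 1.0000: 72.289157
  t * PV_t at t = 2.0000: 133.992876
  t * PV_t at t = 3.0000: 186.273692
  t * PV_t at t = 4.0000: 230.180652
  t * PV_t at t = 5.0000: 266.659698
  t * PV_t at t = 6.0000: 296.563149
  t * PV_t at t = 7.0000: 4431.662597
Macaulay duration D = 5617.621821 / 994.775776 = 5.647124
Modified duration = D / (1 + y/m) = 5.647124 / (1 + 0.079000) = 5.233664

Answer: Modified duration = 5.2337


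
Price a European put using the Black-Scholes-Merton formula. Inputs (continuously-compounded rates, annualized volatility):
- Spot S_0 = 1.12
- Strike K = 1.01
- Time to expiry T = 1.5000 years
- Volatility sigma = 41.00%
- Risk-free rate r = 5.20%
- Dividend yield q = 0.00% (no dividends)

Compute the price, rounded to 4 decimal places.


Answer: Price = 0.1235

Derivation:
d1 = (ln(S/K) + (r - q + 0.5*sigma^2) * T) / (sigma * sqrt(T)) = 0.61227954
d2 = d1 - sigma * sqrt(T) = 0.11013415
exp(-rT) = 0.92496443; exp(-qT) = 1.00000000
P = K * exp(-rT) * N(-d2) - S_0 * exp(-qT) * N(-d1)
N(-d1) = 0.27017641; N(-d2) = 0.45615149
P = 1.0100 * 0.92496443 * 0.45615149 - 1.1200 * 1.00000000 * 0.27017641 = 0.1235


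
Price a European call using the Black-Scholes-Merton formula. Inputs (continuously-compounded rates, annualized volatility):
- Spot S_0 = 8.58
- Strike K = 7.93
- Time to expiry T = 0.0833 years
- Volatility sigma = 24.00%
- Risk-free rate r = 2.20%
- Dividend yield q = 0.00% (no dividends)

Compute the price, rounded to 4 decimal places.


Answer: Price = 0.6990

Derivation:
d1 = (ln(S/K) + (r - q + 0.5*sigma^2) * T) / (sigma * sqrt(T)) = 1.19842220
d2 = d1 - sigma * sqrt(T) = 1.12915402
exp(-rT) = 0.99816908; exp(-qT) = 1.00000000
C = S_0 * exp(-qT) * N(d1) - K * exp(-rT) * N(d2)
N(d1) = 0.88462365; N(d2) = 0.87058357
C = 8.5800 * 1.00000000 * 0.88462365 - 7.9300 * 0.99816908 * 0.87058357 = 0.6990


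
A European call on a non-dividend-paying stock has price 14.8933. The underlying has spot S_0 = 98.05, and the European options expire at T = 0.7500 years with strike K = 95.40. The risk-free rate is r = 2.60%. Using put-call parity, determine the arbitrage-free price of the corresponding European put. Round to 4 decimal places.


Answer: Put price = 10.4010

Derivation:
Put-call parity: C - P = S_0 * exp(-qT) - K * exp(-rT).
S_0 * exp(-qT) = 98.0500 * 1.00000000 = 98.05000000
K * exp(-rT) = 95.4000 * 0.98068890 = 93.55772060
P = C - S*exp(-qT) + K*exp(-rT)
P = 14.8933 - 98.05000000 + 93.55772060 = 10.4010


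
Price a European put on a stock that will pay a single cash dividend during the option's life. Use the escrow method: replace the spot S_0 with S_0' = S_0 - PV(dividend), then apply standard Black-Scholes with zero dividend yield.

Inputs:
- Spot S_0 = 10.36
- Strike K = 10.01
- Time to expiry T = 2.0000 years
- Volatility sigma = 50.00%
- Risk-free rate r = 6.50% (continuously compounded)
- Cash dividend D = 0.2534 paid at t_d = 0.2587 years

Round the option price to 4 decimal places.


Answer: Price = 1.9997

Derivation:
PV(D) = D * exp(-r * t_d) = 0.2534 * 0.98332509 = 0.24917458
S_0' = S_0 - PV(D) = 10.3600 - 0.24917458 = 10.11082542
d1 = (ln(S_0'/K) + (r + sigma^2/2)*T) / (sigma*sqrt(T)) = 0.55157452
d2 = d1 - sigma*sqrt(T) = -0.15553227
exp(-rT) = 0.87809543
N(-d1) = 0.29061995; N(-d2) = 0.56179914
P = K * exp(-rT) * N(-d2) - S_0' * N(-d1) = 10.0100 * 0.87809543 * 0.56179914 - 10.11082542 * 0.29061995 = 1.9997


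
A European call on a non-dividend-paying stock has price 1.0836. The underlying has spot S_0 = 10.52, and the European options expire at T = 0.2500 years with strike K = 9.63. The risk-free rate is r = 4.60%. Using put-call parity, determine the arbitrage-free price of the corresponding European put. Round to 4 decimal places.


Answer: Put price = 0.0835

Derivation:
Put-call parity: C - P = S_0 * exp(-qT) - K * exp(-rT).
S_0 * exp(-qT) = 10.5200 * 1.00000000 = 10.52000000
K * exp(-rT) = 9.6300 * 0.98856587 = 9.51988935
P = C - S*exp(-qT) + K*exp(-rT)
P = 1.0836 - 10.52000000 + 9.51988935 = 0.0835


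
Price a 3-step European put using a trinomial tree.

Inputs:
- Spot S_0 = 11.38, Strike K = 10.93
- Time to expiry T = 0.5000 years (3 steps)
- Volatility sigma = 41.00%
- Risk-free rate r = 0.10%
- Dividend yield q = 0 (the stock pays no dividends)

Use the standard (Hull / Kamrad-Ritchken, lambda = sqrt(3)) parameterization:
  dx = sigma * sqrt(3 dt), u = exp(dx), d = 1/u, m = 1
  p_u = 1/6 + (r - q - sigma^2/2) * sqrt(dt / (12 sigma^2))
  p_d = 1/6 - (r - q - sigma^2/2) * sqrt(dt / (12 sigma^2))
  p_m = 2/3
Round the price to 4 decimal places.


Answer: Price = V(0,0) = 1.0238

Derivation:
dt = T/N = 0.166667; dx = sigma*sqrt(3*dt) = 0.289914
u = exp(dx) = 1.336312; d = 1/u = 0.748328
p_u = 0.142795, p_m = 0.666667, p_d = 0.190539
Discount per step: exp(-r*dt) = 0.999833
Stock lattice S(k, j) with j the centered position index:
  k=0: S(0,+0) = 11.3800
  k=1: S(1,-1) = 8.5160; S(1,+0) = 11.3800; S(1,+1) = 15.2072
  k=2: S(2,-2) = 6.3727; S(2,-1) = 8.5160; S(2,+0) = 11.3800; S(2,+1) = 15.2072; S(2,+2) = 20.3216
  k=3: S(3,-3) = 4.7689; S(3,-2) = 6.3727; S(3,-1) = 8.5160; S(3,+0) = 11.3800; S(3,+1) = 15.2072; S(3,+2) = 20.3216; S(3,+3) = 27.1560
Terminal payoffs V(N, j) = max(K - S_T, 0):
  V(3,-3) = 6.161098; V(3,-2) = 4.557258; V(3,-1) = 2.414026; V(3,+0) = 0.000000; V(3,+1) = 0.000000; V(3,+2) = 0.000000; V(3,+3) = 0.000000
Backward induction: V(k, j) = exp(-r*dt) * [p_u * V(k+1, j+1) + p_m * V(k+1, j) + p_d * V(k+1, j-1)]
  V(2,-2) = exp(-r*dt) * [p_u*2.414026 + p_m*4.557258 + p_d*6.161098] = 4.556050
  V(2,-1) = exp(-r*dt) * [p_u*0.000000 + p_m*2.414026 + p_d*4.557258] = 2.477272
  V(2,+0) = exp(-r*dt) * [p_u*0.000000 + p_m*0.000000 + p_d*2.414026] = 0.459889
  V(2,+1) = exp(-r*dt) * [p_u*0.000000 + p_m*0.000000 + p_d*0.000000] = 0.000000
  V(2,+2) = exp(-r*dt) * [p_u*0.000000 + p_m*0.000000 + p_d*0.000000] = 0.000000
  V(1,-1) = exp(-r*dt) * [p_u*0.459889 + p_m*2.477272 + p_d*4.556050] = 2.584857
  V(1,+0) = exp(-r*dt) * [p_u*0.000000 + p_m*0.459889 + p_d*2.477272] = 0.778479
  V(1,+1) = exp(-r*dt) * [p_u*0.000000 + p_m*0.000000 + p_d*0.459889] = 0.087612
  V(0,+0) = exp(-r*dt) * [p_u*0.087612 + p_m*0.778479 + p_d*2.584857] = 1.023841


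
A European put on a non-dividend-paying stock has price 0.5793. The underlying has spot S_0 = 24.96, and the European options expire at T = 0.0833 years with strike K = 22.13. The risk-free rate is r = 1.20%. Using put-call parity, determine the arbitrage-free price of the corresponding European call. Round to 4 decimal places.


Put-call parity: C - P = S_0 * exp(-qT) - K * exp(-rT).
S_0 * exp(-qT) = 24.9600 * 1.00000000 = 24.96000000
K * exp(-rT) = 22.1300 * 0.99900090 = 22.10788990
C = P + S*exp(-qT) - K*exp(-rT)
C = 0.5793 + 24.96000000 - 22.10788990 = 3.4314

Answer: Call price = 3.4314


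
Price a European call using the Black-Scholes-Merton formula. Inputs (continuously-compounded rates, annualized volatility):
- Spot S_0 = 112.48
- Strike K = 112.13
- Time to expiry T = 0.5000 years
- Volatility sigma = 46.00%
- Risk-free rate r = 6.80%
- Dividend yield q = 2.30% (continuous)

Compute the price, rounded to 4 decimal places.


d1 = (ln(S/K) + (r - q + 0.5*sigma^2) * T) / (sigma * sqrt(T)) = 0.24138939
d2 = d1 - sigma * sqrt(T) = -0.08387973
exp(-rT) = 0.96657150; exp(-qT) = 0.98856587
C = S_0 * exp(-qT) * N(d1) - K * exp(-rT) * N(d2)
N(d1) = 0.59537333; N(d2) = 0.46657603
C = 112.4800 * 0.98856587 * 0.59537333 - 112.1300 * 0.96657150 * 0.46657603 = 15.6336

Answer: Price = 15.6336


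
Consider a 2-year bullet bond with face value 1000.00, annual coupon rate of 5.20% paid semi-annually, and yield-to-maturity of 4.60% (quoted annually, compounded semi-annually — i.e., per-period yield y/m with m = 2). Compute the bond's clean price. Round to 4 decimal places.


Answer: Price = 1011.3405

Derivation:
Coupon per period c = face * coupon_rate / m = 26.000000
Periods per year m = 2; per-period yield y/m = 0.023000
Number of cashflows N = 4
Cashflows (t years, CF_t, discount factor 1/(1+y/m)^(m*t), PV):
  t = 0.5000: CF_t = 26.000000, DF = 0.977517, PV = 25.415445
  t = 1.0000: CF_t = 26.000000, DF = 0.955540, PV = 24.844032
  t = 1.5000: CF_t = 26.000000, DF = 0.934056, PV = 24.285466
  t = 2.0000: CF_t = 1026.000000, DF = 0.913056, PV = 936.795565
Price P = sum_t PV_t = 1011.340508


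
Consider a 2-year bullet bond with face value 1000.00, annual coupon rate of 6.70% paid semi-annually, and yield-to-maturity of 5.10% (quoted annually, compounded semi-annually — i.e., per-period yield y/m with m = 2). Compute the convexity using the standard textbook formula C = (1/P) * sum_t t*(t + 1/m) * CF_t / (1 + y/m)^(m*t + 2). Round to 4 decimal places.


Coupon per period c = face * coupon_rate / m = 33.500000
Periods per year m = 2; per-period yield y/m = 0.025500
Number of cashflows N = 4
Cashflows (t years, CF_t, discount factor 1/(1+y/m)^(m*t), PV):
  t = 0.5000: CF_t = 33.500000, DF = 0.975134, PV = 32.666992
  t = 1.0000: CF_t = 33.500000, DF = 0.950886, PV = 31.854697
  t = 1.5000: CF_t = 33.500000, DF = 0.927242, PV = 31.062601
  t = 2.0000: CF_t = 1033.500000, DF = 0.904185, PV = 934.475290
Price P = sum_t PV_t = 1030.059580
Convexity numerator sum_t t*(t + 1/m) * CF_t / (1+y/m)^(m*t + 2):
  t = 0.5000: term = 15.531300
  t = 1.0000: term = 45.435301
  t = 1.5000: term = 88.611021
  t = 2.0000: term = 4442.899578
Convexity = (1/P) * sum = 4592.477200 / 1030.059580 = 4.458458

Answer: Convexity = 4.4585


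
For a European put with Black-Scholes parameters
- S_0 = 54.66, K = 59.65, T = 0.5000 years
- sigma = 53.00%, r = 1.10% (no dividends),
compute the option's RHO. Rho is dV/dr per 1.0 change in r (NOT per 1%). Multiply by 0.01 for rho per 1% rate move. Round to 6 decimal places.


Answer: Rho = -19.504211

Derivation:
d1 = -0.0310512416; d2 = -0.4058178356
phi(d1) = 0.3987500007; exp(-qT) = 1.0000000000; exp(-rT) = 0.9945150973
N(-d2) = 0.6575617736
Rho = -K*T*exp(-rT)*N(-d2) = -59.6500 * 0.5000 * 0.9945150973 * 0.6575617736 = -19.504211


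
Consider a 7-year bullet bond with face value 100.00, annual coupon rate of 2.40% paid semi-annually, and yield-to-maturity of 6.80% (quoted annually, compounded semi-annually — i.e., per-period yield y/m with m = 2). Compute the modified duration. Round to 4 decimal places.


Coupon per period c = face * coupon_rate / m = 1.200000
Periods per year m = 2; per-period yield y/m = 0.034000
Number of cashflows N = 14
Cashflows (t years, CF_t, discount factor 1/(1+y/m)^(m*t), PV):
  t = 0.5000: CF_t = 1.200000, DF = 0.967118, PV = 1.160542
  t = 1.0000: CF_t = 1.200000, DF = 0.935317, PV = 1.122381
  t = 1.5000: CF_t = 1.200000, DF = 0.904562, PV = 1.085475
  t = 2.0000: CF_t = 1.200000, DF = 0.874818, PV = 1.049782
  t = 2.5000: CF_t = 1.200000, DF = 0.846052, PV = 1.015263
  t = 3.0000: CF_t = 1.200000, DF = 0.818233, PV = 0.981879
  t = 3.5000: CF_t = 1.200000, DF = 0.791327, PV = 0.949593
  t = 4.0000: CF_t = 1.200000, DF = 0.765307, PV = 0.918368
  t = 4.5000: CF_t = 1.200000, DF = 0.740142, PV = 0.888171
  t = 5.0000: CF_t = 1.200000, DF = 0.715805, PV = 0.858966
  t = 5.5000: CF_t = 1.200000, DF = 0.692268, PV = 0.830721
  t = 6.0000: CF_t = 1.200000, DF = 0.669505, PV = 0.803405
  t = 6.5000: CF_t = 1.200000, DF = 0.647490, PV = 0.776988
  t = 7.0000: CF_t = 101.200000, DF = 0.626199, PV = 63.371352
Price P = sum_t PV_t = 75.812885
First compute Macaulay numerator sum_t t * PV_t:
  t * PV_t at t = 0.5000: 0.580271
  t * PV_t at t = 1.0000: 1.122381
  t * PV_t at t = 1.5000: 1.628212
  t * PV_t at t = 2.0000: 2.099564
  t * PV_t at t = 2.5000: 2.538157
  t * PV_t at t = 3.0000: 2.945637
  t * PV_t at t = 3.5000: 3.323575
  t * PV_t at t = 4.0000: 3.673474
  t * PV_t at t = 4.5000: 3.996768
  t * PV_t at t = 5.0000: 4.294829
  t * PV_t at t = 5.5000: 4.568967
  t * PV_t at t = 6.0000: 4.820433
  t * PV_t at t = 6.5000: 5.050421
  t * PV_t at t = 7.0000: 443.599461
Macaulay duration D = 484.242149 / 75.812885 = 6.387333
Modified duration = D / (1 + y/m) = 6.387333 / (1 + 0.034000) = 6.177305

Answer: Modified duration = 6.1773


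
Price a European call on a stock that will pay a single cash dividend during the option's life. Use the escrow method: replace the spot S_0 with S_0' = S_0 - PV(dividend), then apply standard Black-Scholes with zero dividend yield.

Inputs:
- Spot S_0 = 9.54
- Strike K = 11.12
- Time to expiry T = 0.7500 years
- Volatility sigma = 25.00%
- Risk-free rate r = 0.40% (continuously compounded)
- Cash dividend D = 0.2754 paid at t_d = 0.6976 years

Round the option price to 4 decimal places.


Answer: Price = 0.2497

Derivation:
PV(D) = D * exp(-r * t_d) = 0.2754 * 0.99721349 = 0.27463260
S_0' = S_0 - PV(D) = 9.5400 - 0.27463260 = 9.26536740
d1 = (ln(S_0'/K) + (r + sigma^2/2)*T) / (sigma*sqrt(T)) = -0.72064526
d2 = d1 - sigma*sqrt(T) = -0.93715161
exp(-rT) = 0.99700450
N(d1) = 0.23556390; N(d2) = 0.17434029
C = S_0' * N(d1) - K * exp(-rT) * N(d2) = 9.26536740 * 0.23556390 - 11.1200 * 0.99700450 * 0.17434029 = 0.2497
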